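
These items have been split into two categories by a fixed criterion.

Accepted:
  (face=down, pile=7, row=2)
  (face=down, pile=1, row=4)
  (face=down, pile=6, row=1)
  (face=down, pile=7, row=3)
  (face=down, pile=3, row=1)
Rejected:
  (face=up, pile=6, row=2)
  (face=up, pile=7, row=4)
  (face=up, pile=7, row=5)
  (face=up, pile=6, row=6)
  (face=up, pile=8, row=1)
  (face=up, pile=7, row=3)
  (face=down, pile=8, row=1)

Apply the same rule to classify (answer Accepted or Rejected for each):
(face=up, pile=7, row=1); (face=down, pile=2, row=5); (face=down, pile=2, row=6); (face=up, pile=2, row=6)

Rejected, Accepted, Accepted, Rejected

Every 'Accepted' example satisfies: face is down AND pile ≤ 7. None of the 'Rejected' examples do.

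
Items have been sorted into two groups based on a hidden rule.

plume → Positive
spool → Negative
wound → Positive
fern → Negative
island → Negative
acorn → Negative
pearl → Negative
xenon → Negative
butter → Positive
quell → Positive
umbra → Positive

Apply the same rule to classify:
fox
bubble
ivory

Negative, Positive, Negative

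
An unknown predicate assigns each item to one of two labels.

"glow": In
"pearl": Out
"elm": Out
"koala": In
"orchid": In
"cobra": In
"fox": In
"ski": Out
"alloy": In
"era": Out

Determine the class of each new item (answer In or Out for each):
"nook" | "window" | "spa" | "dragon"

In, In, Out, In

The common property of the 'In' items is: contains 'o'. No 'Out' item has it.
"nook": has 'o', checks out → In. "window": has 'o', checks out → In. "spa": no 'o', does not pass → Out. "dragon": has 'o', checks out → In.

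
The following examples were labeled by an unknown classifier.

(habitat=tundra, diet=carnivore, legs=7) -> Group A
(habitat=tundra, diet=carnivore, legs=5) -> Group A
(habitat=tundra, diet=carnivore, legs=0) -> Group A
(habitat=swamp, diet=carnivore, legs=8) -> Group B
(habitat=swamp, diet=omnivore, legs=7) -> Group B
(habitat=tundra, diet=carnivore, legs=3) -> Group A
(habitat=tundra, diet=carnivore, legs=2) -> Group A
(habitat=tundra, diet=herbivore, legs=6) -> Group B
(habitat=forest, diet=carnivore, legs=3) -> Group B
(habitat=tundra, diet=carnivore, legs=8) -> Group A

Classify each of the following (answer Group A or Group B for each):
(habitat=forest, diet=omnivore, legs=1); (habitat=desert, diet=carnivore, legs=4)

Group B, Group B

The simplest hypothesis consistent with all the labels is: diet is carnivore AND habitat is tundra.
(habitat=forest, diet=omnivore, legs=1) → diet is omnivore, habitat is forest → Group B. (habitat=desert, diet=carnivore, legs=4) → diet is carnivore, habitat is desert → Group B.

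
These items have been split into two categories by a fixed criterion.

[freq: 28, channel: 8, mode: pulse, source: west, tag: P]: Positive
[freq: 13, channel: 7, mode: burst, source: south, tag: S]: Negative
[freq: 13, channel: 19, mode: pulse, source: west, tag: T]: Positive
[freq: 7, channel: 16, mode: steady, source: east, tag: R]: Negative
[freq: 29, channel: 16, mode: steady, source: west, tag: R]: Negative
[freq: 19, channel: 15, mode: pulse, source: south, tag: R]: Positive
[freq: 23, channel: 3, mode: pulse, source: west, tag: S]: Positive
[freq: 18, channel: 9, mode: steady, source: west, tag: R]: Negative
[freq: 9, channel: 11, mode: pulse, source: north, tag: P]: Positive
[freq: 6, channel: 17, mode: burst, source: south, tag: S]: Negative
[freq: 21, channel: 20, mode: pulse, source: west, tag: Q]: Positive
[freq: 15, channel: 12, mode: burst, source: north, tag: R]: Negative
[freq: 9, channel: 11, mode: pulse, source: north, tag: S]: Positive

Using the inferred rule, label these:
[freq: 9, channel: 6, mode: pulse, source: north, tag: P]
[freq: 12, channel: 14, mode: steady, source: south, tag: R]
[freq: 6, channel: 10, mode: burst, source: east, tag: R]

One predicate separates the groups cleanly: mode is pulse.
[freq: 9, channel: 6, mode: pulse, source: north, tag: P] — mode is pulse, hence Positive. [freq: 12, channel: 14, mode: steady, source: south, tag: R] — mode is steady, hence Negative. [freq: 6, channel: 10, mode: burst, source: east, tag: R] — mode is burst, hence Negative.

Positive, Negative, Negative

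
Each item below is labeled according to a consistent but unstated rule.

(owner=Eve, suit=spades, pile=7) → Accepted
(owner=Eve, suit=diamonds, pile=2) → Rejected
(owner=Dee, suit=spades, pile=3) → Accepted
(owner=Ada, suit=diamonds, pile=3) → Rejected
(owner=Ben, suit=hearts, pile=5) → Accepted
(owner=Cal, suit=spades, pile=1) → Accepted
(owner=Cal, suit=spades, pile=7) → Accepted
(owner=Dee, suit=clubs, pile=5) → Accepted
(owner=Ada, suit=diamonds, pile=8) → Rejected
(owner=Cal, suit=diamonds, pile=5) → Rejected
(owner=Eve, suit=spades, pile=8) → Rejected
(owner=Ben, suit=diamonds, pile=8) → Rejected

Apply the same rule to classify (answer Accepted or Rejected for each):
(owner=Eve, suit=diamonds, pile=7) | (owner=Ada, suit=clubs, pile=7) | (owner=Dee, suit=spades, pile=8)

The pattern is that an item is 'Accepted' exactly when: suit is not diamonds AND pile ≤ 7.
(owner=Eve, suit=diamonds, pile=7): Rejected (suit is diamonds, pile = 7). (owner=Ada, suit=clubs, pile=7): Accepted (suit is clubs, pile = 7). (owner=Dee, suit=spades, pile=8): Rejected (suit is spades, pile = 8).

Rejected, Accepted, Rejected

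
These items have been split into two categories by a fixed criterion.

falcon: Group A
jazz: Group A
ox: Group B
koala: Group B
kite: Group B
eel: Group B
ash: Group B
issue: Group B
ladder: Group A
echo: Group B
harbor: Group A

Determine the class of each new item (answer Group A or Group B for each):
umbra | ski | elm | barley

The rule appears to be: even length AND contains 'a'.

Group B, Group B, Group B, Group A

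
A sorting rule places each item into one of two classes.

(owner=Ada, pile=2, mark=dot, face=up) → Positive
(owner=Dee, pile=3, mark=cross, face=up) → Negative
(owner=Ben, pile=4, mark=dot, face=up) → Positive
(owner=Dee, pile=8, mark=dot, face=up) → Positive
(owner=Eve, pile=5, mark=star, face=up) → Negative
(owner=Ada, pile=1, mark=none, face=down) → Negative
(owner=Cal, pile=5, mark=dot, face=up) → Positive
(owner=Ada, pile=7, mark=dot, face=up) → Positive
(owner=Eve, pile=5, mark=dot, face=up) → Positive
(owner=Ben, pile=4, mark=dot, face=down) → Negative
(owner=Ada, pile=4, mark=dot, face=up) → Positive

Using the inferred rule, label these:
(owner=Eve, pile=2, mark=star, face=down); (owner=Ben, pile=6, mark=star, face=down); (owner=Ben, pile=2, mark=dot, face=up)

The common property of the 'Positive' items is: mark is dot AND face is up. No 'Negative' item has it.

Negative, Negative, Positive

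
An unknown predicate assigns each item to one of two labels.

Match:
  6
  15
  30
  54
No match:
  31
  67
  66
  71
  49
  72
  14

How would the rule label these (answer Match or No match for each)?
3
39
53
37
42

Every 'Match' example satisfies: multiple of 3 AND at most 54. None of the 'No match' examples do.
3: 3 = 3·1, 3 ≤ 54, meets the rule → Match.
39: 39 = 3·13, 39 ≤ 54, meets the rule → Match.
53: 53 = 3·17 + 2, 53 ≤ 54, does not satisfy this → No match.
37: 37 = 3·12 + 1, 37 ≤ 54, does not satisfy this → No match.
42: 42 = 3·14, 42 ≤ 54, meets the rule → Match.

Match, Match, No match, No match, Match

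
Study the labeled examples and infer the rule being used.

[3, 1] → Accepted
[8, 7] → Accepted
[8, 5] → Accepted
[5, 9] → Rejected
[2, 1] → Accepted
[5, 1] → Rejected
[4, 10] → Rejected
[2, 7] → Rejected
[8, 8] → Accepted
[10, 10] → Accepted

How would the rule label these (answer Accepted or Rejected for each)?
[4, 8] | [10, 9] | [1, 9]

Rejected, Accepted, Rejected

The simplest hypothesis consistent with all the labels is: |first − second| ≤ 3.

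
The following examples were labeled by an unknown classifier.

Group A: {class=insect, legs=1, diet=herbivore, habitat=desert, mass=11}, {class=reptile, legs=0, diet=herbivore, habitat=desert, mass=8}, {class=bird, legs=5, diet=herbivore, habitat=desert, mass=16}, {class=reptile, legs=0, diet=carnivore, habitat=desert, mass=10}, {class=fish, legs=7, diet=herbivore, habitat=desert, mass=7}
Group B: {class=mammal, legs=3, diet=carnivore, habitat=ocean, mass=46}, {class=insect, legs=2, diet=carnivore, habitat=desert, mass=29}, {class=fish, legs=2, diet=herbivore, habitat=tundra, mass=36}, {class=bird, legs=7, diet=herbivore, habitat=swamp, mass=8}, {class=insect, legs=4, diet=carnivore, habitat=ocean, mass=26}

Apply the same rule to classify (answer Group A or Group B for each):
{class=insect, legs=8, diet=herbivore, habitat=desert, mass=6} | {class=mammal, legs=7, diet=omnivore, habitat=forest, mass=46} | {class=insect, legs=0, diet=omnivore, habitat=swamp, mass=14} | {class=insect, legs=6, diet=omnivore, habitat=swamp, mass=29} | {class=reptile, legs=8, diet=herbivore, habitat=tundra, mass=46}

Group A, Group B, Group B, Group B, Group B

One predicate separates the groups cleanly: habitat is desert AND mass ≤ 16.
{class=insect, legs=8, diet=herbivore, habitat=desert, mass=6}: habitat is desert, mass = 6, fits → Group A. {class=mammal, legs=7, diet=omnivore, habitat=forest, mass=46}: habitat is forest, mass = 46, fails this test → Group B. {class=insect, legs=0, diet=omnivore, habitat=swamp, mass=14}: habitat is swamp, mass = 14, fails this test → Group B. {class=insect, legs=6, diet=omnivore, habitat=swamp, mass=29}: habitat is swamp, mass = 29, fails this test → Group B. {class=reptile, legs=8, diet=herbivore, habitat=tundra, mass=46}: habitat is tundra, mass = 46, fails this test → Group B.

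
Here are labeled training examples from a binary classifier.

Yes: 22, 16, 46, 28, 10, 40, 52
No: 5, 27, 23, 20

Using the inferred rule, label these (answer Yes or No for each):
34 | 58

Yes, Yes

The common property of the 'Yes' items is: ≡ 1 (mod 3). No 'No' item has it.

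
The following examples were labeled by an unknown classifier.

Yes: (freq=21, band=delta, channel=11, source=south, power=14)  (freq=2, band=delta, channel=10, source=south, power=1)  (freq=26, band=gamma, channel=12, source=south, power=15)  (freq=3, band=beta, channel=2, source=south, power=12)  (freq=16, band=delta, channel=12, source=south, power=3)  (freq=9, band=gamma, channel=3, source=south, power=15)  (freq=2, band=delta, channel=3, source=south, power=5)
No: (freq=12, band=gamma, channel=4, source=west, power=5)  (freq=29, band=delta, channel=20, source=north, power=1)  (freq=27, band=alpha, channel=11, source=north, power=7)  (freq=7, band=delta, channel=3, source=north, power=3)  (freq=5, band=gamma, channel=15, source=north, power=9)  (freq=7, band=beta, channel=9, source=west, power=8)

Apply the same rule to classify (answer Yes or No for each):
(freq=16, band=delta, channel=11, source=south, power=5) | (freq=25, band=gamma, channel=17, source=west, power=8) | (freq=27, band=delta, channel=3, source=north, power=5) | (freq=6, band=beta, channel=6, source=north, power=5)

Checking candidate rules against both groups, what survives is: source is south.
(freq=16, band=delta, channel=11, source=south, power=5): source is south, matches → Yes.
(freq=25, band=gamma, channel=17, source=west, power=8): source is west, doesn't qualify → No.
(freq=27, band=delta, channel=3, source=north, power=5): source is north, doesn't qualify → No.
(freq=6, band=beta, channel=6, source=north, power=5): source is north, doesn't qualify → No.

Yes, No, No, No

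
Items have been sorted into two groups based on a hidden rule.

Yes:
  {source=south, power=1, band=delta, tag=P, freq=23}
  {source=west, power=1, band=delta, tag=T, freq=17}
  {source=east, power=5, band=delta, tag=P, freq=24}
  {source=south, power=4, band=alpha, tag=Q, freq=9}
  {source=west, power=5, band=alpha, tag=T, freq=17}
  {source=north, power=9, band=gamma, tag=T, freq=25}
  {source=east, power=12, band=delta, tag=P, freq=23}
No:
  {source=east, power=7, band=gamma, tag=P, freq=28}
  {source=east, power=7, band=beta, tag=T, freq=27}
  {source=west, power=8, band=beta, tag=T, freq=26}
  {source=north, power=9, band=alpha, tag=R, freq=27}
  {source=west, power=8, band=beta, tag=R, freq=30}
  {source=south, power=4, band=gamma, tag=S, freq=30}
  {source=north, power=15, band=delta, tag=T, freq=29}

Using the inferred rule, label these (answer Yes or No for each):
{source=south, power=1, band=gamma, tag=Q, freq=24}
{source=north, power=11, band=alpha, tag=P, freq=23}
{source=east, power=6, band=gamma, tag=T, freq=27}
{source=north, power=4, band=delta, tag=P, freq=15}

Yes, Yes, No, Yes

One predicate separates the groups cleanly: freq ≤ 25.
{source=south, power=1, band=gamma, tag=Q, freq=24}: freq = 24 — meets the rule, so Yes. {source=north, power=11, band=alpha, tag=P, freq=23}: freq = 23 — meets the rule, so Yes. {source=east, power=6, band=gamma, tag=T, freq=27}: freq = 27 — does not satisfy this, so No. {source=north, power=4, band=delta, tag=P, freq=15}: freq = 15 — meets the rule, so Yes.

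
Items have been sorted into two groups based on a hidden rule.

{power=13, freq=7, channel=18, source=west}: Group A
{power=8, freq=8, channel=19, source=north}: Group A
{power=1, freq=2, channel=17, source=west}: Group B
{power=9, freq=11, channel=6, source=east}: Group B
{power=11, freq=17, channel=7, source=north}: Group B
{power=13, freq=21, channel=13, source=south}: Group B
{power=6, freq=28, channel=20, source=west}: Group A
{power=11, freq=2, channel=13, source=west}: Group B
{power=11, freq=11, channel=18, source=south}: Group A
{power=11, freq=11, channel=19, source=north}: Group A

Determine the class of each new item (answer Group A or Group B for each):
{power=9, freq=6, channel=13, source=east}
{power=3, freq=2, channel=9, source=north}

Group B, Group B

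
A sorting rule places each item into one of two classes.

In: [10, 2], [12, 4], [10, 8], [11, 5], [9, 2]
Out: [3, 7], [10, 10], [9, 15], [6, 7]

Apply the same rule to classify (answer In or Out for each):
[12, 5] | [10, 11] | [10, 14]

In, Out, Out

One predicate separates the groups cleanly: first > second.
[12, 5]: In (12 > 5).
[10, 11]: Out (10 < 11).
[10, 14]: Out (10 < 14).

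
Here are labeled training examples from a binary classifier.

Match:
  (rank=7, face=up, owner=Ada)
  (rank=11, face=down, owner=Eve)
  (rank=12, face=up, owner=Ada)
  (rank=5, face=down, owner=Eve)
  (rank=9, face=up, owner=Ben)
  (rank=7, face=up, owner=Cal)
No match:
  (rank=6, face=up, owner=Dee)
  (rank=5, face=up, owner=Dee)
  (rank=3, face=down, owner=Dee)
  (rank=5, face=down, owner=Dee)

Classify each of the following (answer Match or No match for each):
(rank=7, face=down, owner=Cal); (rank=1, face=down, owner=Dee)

Match, No match

The pattern is that an item is 'Match' exactly when: owner is not Dee.
(rank=7, face=down, owner=Cal): Match (owner is Cal). (rank=1, face=down, owner=Dee): No match (owner is Dee).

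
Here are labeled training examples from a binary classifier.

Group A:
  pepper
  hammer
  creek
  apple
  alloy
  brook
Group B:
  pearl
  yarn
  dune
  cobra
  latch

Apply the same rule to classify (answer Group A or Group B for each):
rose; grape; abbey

Group B, Group B, Group A

A rule that fits every label: has a double letter — true of each 'Group A' example, false of each 'Group B' one.
rose — no doubled letter, hence Group B. grape — no doubled letter, hence Group B. abbey — 'bb' doubled, hence Group A.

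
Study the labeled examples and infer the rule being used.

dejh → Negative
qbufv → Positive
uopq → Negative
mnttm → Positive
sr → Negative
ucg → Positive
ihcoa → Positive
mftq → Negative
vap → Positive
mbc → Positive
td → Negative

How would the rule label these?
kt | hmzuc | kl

Rule: odd length. This holds for each 'Positive' example and fails for each 'Negative' one.
kt: length 2 — does not pass, so Negative. hmzuc: length 5 — fits, so Positive. kl: length 2 — does not pass, so Negative.

Negative, Positive, Negative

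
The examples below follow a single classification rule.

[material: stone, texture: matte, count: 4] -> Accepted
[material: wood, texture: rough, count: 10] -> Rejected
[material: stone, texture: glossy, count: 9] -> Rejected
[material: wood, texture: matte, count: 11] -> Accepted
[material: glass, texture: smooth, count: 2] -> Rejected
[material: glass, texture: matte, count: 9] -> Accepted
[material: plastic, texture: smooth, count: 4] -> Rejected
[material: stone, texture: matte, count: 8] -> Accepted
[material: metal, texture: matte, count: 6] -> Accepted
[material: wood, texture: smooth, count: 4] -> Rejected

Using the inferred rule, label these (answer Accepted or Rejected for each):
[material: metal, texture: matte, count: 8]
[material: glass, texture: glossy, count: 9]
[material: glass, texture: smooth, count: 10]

Accepted, Rejected, Rejected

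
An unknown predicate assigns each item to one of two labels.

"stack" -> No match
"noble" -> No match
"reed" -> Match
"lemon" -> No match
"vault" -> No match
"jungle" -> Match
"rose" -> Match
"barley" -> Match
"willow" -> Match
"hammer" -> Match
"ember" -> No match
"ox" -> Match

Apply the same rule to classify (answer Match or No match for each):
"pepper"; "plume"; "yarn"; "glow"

Match, No match, Match, Match

The classifier is using: even length.
"pepper": length 6, matches → Match.
"plume": length 5, lacks this property → No match.
"yarn": length 4, matches → Match.
"glow": length 4, matches → Match.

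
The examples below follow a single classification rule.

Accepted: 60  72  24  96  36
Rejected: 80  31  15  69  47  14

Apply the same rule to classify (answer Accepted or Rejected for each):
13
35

The simplest hypothesis consistent with all the labels is: multiple of 6.
13 — 13 = 6·2 + 1, hence Rejected.
35 — 35 = 6·5 + 5, hence Rejected.

Rejected, Rejected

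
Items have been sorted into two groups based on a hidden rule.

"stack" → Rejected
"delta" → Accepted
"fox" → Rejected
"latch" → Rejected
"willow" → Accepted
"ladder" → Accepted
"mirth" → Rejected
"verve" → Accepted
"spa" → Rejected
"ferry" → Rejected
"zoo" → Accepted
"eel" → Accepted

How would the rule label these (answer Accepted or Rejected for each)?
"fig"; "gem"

Rejected, Rejected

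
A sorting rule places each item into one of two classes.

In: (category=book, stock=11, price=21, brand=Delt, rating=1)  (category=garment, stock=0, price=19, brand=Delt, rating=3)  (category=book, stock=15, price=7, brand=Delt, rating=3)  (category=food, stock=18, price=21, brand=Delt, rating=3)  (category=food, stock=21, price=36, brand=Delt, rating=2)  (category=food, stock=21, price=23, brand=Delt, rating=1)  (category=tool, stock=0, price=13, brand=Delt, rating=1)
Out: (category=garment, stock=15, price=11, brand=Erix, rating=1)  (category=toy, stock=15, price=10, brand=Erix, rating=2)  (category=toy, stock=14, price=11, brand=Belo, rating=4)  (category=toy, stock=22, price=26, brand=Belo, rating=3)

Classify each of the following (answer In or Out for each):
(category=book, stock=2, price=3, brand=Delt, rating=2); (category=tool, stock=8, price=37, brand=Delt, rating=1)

In, In

'In' ⟺ brand is Delt.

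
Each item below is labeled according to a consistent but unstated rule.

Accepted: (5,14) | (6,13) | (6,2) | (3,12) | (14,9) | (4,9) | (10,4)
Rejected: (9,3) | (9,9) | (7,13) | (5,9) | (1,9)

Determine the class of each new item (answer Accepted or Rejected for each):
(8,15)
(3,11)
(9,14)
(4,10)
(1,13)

Accepted, Rejected, Accepted, Accepted, Rejected

The distinguishing property — product is even — holds for all the 'Accepted' cases and none of the 'Rejected' cases.
(8,15): 8·15 = 120, qualifies → Accepted.
(3,11): 3·11 = 33, does not fit → Rejected.
(9,14): 9·14 = 126, qualifies → Accepted.
(4,10): 4·10 = 40, qualifies → Accepted.
(1,13): 1·13 = 13, does not fit → Rejected.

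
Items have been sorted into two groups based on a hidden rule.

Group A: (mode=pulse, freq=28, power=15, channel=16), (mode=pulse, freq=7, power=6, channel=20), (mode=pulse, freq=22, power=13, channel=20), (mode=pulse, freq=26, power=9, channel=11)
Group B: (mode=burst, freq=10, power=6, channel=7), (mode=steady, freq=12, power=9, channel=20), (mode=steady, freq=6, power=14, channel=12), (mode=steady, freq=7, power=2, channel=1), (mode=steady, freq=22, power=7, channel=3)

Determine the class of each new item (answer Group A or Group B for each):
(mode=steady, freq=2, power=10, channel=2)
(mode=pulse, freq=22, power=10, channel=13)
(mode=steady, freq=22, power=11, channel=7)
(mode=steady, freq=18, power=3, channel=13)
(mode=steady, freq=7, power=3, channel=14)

'Group A' ⟺ mode is pulse.
(mode=steady, freq=2, power=10, channel=2): mode is steady — fails the rule, so Group B.
(mode=pulse, freq=22, power=10, channel=13): mode is pulse — qualifies, so Group A.
(mode=steady, freq=22, power=11, channel=7): mode is steady — fails the rule, so Group B.
(mode=steady, freq=18, power=3, channel=13): mode is steady — fails the rule, so Group B.
(mode=steady, freq=7, power=3, channel=14): mode is steady — fails the rule, so Group B.

Group B, Group A, Group B, Group B, Group B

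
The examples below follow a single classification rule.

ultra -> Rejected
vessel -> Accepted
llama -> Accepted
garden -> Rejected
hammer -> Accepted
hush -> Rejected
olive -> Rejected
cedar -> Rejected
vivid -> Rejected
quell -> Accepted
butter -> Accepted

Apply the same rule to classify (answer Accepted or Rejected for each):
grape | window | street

The common property of the 'Accepted' items is: has a double letter. No 'Rejected' item has it.
grape: no doubled letter, fails this test → Rejected.
window: no doubled letter, fails this test → Rejected.
street: 'ee' doubled, meets the rule → Accepted.

Rejected, Rejected, Accepted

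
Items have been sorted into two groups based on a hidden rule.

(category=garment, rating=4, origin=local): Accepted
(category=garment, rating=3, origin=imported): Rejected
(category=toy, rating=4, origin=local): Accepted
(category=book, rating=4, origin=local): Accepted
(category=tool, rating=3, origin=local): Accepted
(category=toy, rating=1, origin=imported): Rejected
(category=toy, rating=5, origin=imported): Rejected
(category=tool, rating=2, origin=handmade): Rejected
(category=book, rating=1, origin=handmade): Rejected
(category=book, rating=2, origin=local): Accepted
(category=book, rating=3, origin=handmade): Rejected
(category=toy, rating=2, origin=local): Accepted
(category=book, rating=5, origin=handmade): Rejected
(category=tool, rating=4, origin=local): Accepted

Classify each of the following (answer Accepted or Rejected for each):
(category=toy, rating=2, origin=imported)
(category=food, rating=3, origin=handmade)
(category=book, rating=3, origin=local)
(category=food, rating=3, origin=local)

All 'Accepted' examples share one property — origin is local — and every 'Rejected' example lacks it.
(category=toy, rating=2, origin=imported) → origin is imported → Rejected. (category=food, rating=3, origin=handmade) → origin is handmade → Rejected. (category=book, rating=3, origin=local) → origin is local → Accepted. (category=food, rating=3, origin=local) → origin is local → Accepted.

Rejected, Rejected, Accepted, Accepted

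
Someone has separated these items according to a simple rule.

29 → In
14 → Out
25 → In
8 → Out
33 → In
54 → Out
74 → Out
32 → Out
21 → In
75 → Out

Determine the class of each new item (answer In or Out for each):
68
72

Comparing the two groups points to one rule — ≡ 1 (mod 4).
68: 68 mod 4 = 0 — fails this test, so Out.
72: 72 mod 4 = 0 — fails this test, so Out.

Out, Out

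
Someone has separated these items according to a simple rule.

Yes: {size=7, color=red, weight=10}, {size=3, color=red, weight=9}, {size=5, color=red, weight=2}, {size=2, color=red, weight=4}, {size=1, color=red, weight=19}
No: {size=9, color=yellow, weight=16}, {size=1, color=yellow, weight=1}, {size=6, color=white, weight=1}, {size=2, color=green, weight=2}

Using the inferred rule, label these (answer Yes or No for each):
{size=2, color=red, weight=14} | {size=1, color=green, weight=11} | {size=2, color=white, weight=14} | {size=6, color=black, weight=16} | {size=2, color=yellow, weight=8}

Yes, No, No, No, No

The common property of the 'Yes' items is: color is red. No 'No' item has it.
{size=2, color=red, weight=14}: color is red — has this property, so Yes.
{size=1, color=green, weight=11}: color is green — doesn't qualify, so No.
{size=2, color=white, weight=14}: color is white — doesn't qualify, so No.
{size=6, color=black, weight=16}: color is black — doesn't qualify, so No.
{size=2, color=yellow, weight=8}: color is yellow — doesn't qualify, so No.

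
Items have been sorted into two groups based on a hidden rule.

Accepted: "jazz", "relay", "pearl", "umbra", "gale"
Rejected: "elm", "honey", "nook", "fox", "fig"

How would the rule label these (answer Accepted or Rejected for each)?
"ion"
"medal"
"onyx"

Rejected, Accepted, Rejected

The pattern is that an item is 'Accepted' exactly when: contains 'a'.
"ion": Rejected (no 'a').
"medal": Accepted (has 'a').
"onyx": Rejected (no 'a').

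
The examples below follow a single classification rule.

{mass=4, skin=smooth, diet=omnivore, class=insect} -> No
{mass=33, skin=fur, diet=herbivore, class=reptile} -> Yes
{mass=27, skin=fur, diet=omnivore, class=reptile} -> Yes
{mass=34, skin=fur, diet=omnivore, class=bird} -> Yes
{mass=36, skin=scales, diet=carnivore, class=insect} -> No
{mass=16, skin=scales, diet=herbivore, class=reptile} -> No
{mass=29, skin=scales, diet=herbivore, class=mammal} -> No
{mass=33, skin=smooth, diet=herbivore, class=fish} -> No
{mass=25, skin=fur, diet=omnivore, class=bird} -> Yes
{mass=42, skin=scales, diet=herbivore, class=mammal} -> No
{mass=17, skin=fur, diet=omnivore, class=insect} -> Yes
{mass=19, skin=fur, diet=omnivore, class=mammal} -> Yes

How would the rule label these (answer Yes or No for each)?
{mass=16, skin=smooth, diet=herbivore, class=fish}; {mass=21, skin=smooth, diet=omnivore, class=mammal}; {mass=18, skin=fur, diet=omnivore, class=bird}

Looking at the examples, the only property every 'Yes' case has and every 'No' case lacks is: skin is fur.
No: {mass=16, skin=smooth, diet=herbivore, class=fish}, since skin is smooth.
No: {mass=21, skin=smooth, diet=omnivore, class=mammal}, since skin is smooth.
Yes: {mass=18, skin=fur, diet=omnivore, class=bird}, since skin is fur.

No, No, Yes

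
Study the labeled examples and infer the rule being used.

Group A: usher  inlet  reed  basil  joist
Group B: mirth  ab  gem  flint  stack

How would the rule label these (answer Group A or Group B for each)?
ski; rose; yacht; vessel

All 'Group A' examples share one property — has ≥ 2 vowels — and every 'Group B' example lacks it.
ski — 1 vowel, hence Group B. rose — 2 vowels, hence Group A. yacht — 1 vowel, hence Group B. vessel — 2 vowels, hence Group A.

Group B, Group A, Group B, Group A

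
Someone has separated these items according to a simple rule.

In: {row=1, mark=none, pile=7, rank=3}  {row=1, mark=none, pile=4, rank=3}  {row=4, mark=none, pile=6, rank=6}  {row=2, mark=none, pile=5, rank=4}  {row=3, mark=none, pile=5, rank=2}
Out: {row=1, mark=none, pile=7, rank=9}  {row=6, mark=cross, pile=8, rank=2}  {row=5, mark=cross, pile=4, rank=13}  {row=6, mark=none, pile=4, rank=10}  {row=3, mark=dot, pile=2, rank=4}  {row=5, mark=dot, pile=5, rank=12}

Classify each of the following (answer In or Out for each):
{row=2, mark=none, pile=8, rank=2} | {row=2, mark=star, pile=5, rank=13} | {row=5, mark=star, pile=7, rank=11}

In, Out, Out

The common property of the 'In' items is: mark is none AND rank ≤ 6. No 'Out' item has it.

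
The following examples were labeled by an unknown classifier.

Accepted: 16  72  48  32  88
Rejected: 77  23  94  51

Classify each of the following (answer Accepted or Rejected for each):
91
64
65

The pattern is that an item is 'Accepted' exactly when: multiple of 4.
91 — 91 = 4·22 + 3, hence Rejected.
64 — 64 = 4·16, hence Accepted.
65 — 65 = 4·16 + 1, hence Rejected.

Rejected, Accepted, Rejected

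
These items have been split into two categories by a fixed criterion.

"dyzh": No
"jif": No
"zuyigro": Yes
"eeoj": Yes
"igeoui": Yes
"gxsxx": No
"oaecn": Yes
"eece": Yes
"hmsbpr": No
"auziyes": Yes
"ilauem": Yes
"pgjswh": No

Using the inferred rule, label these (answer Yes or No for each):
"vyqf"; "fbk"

The rule appears to be: has ≥ 2 vowels.
"vyqf" → 0 vowels → No. "fbk" → 0 vowels → No.

No, No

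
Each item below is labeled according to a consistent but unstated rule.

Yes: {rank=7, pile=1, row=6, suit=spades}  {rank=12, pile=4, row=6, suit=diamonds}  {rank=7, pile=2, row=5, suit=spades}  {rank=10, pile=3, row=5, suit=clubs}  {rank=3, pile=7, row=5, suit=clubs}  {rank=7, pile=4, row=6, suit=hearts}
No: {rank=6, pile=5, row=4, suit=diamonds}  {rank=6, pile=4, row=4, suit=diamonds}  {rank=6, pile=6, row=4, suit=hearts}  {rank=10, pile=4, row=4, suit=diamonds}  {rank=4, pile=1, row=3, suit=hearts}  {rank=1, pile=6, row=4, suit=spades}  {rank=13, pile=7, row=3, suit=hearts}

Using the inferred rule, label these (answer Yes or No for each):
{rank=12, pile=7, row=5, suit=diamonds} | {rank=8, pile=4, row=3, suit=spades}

The distinguishing property — row ≥ 5 — holds for all the 'Yes' cases and none of the 'No' cases.

Yes, No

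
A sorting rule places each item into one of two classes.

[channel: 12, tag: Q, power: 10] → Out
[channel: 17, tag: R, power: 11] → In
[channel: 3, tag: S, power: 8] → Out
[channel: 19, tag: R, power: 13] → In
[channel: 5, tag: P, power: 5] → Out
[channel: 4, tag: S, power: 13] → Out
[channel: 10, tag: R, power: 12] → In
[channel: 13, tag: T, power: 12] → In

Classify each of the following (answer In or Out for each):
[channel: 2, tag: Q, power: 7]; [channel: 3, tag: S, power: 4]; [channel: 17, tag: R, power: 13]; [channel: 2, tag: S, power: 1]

Out, Out, In, Out

Every 'In' example satisfies: tag is R OR tag is T. None of the 'Out' examples do.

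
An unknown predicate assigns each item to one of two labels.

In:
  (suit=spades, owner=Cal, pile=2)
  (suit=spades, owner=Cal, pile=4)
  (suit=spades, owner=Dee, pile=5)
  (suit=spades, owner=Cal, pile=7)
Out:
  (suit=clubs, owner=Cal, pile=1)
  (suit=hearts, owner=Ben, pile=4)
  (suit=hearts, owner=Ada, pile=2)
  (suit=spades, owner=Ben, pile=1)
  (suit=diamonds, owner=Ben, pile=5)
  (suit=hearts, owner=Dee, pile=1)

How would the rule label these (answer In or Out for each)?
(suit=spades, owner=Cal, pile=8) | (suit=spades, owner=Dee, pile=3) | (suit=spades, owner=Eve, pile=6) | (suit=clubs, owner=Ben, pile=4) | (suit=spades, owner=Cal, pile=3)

In, In, In, Out, In

The distinguishing property — suit is spades AND pile ≥ 2 — holds for all the 'In' cases and none of the 'Out' cases.
In: (suit=spades, owner=Cal, pile=8), since suit is spades, pile = 8.
In: (suit=spades, owner=Dee, pile=3), since suit is spades, pile = 3.
In: (suit=spades, owner=Eve, pile=6), since suit is spades, pile = 6.
Out: (suit=clubs, owner=Ben, pile=4), since suit is clubs, pile = 4.
In: (suit=spades, owner=Cal, pile=3), since suit is spades, pile = 3.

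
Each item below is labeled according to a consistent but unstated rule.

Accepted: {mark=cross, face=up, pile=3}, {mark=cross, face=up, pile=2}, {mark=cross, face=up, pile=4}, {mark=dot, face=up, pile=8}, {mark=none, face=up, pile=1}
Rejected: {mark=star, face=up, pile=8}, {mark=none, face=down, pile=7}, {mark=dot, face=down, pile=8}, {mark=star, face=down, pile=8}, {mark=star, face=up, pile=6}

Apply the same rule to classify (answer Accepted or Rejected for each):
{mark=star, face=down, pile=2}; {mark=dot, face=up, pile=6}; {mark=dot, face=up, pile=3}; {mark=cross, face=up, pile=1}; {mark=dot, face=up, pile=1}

Rejected, Accepted, Accepted, Accepted, Accepted

The classifier is using: mark is not star AND face is up.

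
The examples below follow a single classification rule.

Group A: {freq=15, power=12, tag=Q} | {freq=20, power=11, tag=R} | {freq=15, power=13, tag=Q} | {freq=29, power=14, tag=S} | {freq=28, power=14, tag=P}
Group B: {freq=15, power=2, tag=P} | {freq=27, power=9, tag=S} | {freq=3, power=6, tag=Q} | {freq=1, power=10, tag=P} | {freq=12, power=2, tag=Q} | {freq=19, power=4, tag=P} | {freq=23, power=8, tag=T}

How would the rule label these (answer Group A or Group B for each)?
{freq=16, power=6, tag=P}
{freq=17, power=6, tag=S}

Group B, Group B

The rule appears to be: power ≥ 11.
{freq=16, power=6, tag=P} — power = 6, hence Group B. {freq=17, power=6, tag=S} — power = 6, hence Group B.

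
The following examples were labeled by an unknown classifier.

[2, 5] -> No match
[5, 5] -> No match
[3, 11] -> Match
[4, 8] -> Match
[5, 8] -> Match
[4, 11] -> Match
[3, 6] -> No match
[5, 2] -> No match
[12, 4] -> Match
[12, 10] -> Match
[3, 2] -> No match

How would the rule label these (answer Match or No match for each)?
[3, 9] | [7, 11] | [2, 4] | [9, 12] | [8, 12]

The distinguishing property — sum ≥ 12 — holds for all the 'Match' cases and none of the 'No match' cases.
[3, 9] — 3+9 = 12, hence Match.
[7, 11] — 7+11 = 18, hence Match.
[2, 4] — 2+4 = 6, hence No match.
[9, 12] — 9+12 = 21, hence Match.
[8, 12] — 8+12 = 20, hence Match.

Match, Match, No match, Match, Match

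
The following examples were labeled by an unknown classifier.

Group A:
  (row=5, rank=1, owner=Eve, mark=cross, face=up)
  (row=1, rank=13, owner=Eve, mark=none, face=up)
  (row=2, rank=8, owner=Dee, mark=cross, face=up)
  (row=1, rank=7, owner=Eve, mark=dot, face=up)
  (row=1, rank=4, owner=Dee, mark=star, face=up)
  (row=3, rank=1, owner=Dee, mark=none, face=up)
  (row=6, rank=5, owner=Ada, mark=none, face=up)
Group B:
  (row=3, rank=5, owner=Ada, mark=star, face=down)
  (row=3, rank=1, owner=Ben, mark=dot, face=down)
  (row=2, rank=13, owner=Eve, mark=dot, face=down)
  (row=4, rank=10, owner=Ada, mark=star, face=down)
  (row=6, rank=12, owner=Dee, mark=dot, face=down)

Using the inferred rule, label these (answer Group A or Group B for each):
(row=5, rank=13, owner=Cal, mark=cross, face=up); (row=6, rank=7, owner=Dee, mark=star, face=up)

Group A, Group A

A rule that fits every label: face is up — true of each 'Group A' example, false of each 'Group B' one.
Group A: (row=5, rank=13, owner=Cal, mark=cross, face=up), since face is up. Group A: (row=6, rank=7, owner=Dee, mark=star, face=up), since face is up.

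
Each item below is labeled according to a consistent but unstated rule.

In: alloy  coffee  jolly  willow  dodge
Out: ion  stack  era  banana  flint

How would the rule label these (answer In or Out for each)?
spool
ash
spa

In, Out, Out

All 'In' examples share one property — length ≥ 5 AND contains 'o' — and every 'Out' example lacks it.
spool: length 5, has 'o' — matches, so In. ash: length 3, no 'o' — lacks this property, so Out. spa: length 3, no 'o' — lacks this property, so Out.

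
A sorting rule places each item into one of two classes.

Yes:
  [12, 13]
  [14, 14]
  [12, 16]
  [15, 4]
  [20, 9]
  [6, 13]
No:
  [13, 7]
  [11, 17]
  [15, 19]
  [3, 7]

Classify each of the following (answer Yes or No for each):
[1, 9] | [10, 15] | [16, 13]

No, Yes, Yes

Every 'Yes' example satisfies: product is even. None of the 'No' examples do.
[1, 9]: 1·9 = 9 — doesn't match, so No.
[10, 15]: 10·15 = 150 — matches, so Yes.
[16, 13]: 16·13 = 208 — matches, so Yes.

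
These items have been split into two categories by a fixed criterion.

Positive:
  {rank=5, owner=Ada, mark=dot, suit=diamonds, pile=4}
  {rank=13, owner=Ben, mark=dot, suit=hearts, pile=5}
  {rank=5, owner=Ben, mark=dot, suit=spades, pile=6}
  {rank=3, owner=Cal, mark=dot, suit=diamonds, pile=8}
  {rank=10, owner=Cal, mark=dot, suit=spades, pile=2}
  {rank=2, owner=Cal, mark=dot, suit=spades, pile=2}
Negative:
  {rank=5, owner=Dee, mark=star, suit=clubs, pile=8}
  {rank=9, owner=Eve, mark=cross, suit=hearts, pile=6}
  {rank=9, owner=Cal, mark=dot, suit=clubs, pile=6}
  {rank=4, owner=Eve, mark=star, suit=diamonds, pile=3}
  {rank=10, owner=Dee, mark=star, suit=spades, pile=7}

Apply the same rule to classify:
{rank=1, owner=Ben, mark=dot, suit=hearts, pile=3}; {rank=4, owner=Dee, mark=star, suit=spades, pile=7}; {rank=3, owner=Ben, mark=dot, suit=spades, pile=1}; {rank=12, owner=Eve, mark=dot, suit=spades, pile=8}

The pattern is that an item is 'Positive' exactly when: mark is dot AND rank ≠ 9.
{rank=1, owner=Ben, mark=dot, suit=hearts, pile=3} — mark is dot, rank = 1, hence Positive.
{rank=4, owner=Dee, mark=star, suit=spades, pile=7} — mark is star, rank = 4, hence Negative.
{rank=3, owner=Ben, mark=dot, suit=spades, pile=1} — mark is dot, rank = 3, hence Positive.
{rank=12, owner=Eve, mark=dot, suit=spades, pile=8} — mark is dot, rank = 12, hence Positive.

Positive, Negative, Positive, Positive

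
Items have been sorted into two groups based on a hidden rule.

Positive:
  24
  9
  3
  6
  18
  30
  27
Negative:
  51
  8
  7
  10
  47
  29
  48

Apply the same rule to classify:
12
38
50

Positive, Negative, Negative

The common property of the 'Positive' items is: multiple of 3 AND at most 30. No 'Negative' item has it.
Positive: 12, since 12 = 3·4, 12 ≤ 30.
Negative: 38, since 38 = 3·12 + 2, 38 > 30.
Negative: 50, since 50 = 3·16 + 2, 50 > 30.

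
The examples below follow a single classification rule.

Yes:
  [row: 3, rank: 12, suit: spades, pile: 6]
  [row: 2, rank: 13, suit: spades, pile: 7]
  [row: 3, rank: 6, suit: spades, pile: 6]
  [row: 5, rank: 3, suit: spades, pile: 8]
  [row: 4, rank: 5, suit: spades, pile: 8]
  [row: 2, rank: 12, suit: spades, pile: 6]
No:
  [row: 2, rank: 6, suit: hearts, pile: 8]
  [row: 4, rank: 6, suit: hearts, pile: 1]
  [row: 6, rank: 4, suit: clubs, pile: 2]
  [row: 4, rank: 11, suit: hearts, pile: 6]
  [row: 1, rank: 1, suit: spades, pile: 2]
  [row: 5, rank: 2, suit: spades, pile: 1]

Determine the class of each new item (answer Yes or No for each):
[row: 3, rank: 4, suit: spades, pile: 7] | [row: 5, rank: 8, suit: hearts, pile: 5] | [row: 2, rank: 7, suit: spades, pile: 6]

Yes, No, Yes

The simplest hypothesis consistent with all the labels is: suit is spades AND pile ≥ 6.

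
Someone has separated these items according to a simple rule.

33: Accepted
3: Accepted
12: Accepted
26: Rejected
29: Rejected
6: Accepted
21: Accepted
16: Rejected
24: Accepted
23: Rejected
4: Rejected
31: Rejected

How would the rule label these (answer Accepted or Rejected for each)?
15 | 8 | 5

The classifier is using: multiple of 3.

Accepted, Rejected, Rejected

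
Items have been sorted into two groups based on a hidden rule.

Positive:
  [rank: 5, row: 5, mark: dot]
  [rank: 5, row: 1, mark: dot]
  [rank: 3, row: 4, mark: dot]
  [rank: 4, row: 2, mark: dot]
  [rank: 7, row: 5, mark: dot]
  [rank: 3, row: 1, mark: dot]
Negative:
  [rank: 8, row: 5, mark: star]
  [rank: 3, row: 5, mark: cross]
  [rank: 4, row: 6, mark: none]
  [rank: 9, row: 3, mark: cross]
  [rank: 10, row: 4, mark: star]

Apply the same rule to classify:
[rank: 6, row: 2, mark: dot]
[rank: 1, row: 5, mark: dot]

The rule appears to be: mark is dot.
[rank: 6, row: 2, mark: dot]: Positive (mark is dot).
[rank: 1, row: 5, mark: dot]: Positive (mark is dot).

Positive, Positive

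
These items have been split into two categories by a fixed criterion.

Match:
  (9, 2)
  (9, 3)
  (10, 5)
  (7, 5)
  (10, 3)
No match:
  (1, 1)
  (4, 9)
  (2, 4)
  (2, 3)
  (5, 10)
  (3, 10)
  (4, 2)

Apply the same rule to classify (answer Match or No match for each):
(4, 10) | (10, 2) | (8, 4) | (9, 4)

No match, Match, Match, Match

One predicate separates the groups cleanly: first ≥ 7.
(4, 10) → first 4 → No match. (10, 2) → first 10 → Match. (8, 4) → first 8 → Match. (9, 4) → first 9 → Match.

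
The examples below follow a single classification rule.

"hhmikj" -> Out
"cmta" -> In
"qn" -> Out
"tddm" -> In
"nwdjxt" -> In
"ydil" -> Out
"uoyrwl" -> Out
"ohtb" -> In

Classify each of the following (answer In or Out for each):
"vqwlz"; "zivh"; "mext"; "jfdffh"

The distinguishing property — contains 't' — holds for all the 'In' cases and none of the 'Out' cases.
Out: "vqwlz", since no 't'. Out: "zivh", since no 't'. In: "mext", since has 't'. Out: "jfdffh", since no 't'.

Out, Out, In, Out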